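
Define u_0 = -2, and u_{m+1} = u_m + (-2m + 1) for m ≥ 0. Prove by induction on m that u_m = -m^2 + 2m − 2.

Base case: u_0 = -2, and -0^2 + 2·0 − 2 = -2.
Assume u_j = -j^2 + 2j − 2.
Then u_{j+1} = u_j + (-2j + 1) = (-j^2 + 2j − 2) + (-2j + 1) = -j^2 − 1,
and -(j+1)^2 + 2·(j+1) − 2 = -j^2 − 1.
This completes the inductive step, so u_m = -m^2 + 2m − 2 for all m ≥ 0.

u_m = -m^2 + 2m − 2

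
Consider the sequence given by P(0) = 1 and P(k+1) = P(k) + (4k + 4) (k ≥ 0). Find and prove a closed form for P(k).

Claim: P(k) = 2k^2 + 2k + 1.

Base case: P(0) = 1, and 2·0^2 + 2·0 + 1 = 1.
Assume P(m) = 2m^2 + 2m + 1.
Then P(m+1) = P(m) + (4m + 4) = (2m^2 + 2m + 1) + (4m + 4) = 2m^2 + 6m + 5,
and 2·(m+1)^2 + 2·(m+1) + 1 = 2m^2 + 6m + 5.
Hence P(k) = 2k^2 + 2k + 1 for every k ≥ 0, by induction.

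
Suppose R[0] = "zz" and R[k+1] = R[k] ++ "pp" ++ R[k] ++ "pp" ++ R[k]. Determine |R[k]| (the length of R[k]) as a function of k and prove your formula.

Claim: |R[k]| = 4·3^k − 2.

Base case: |R[0]| = 2, and 4·3^0 − 2 = 2.
Assume |R[m]| = 4·3^m − 2.
Then |R[m+1]| = 3|R[m]| + 4 = 3(4·3^m − 2) + 4 = 4·3^{m+1} − 6 + 4 = 4·3^{m+1} − 2.
So the formula holds for m+1, and by induction |R[k]| = 4·3^k − 2 for all k ≥ 0.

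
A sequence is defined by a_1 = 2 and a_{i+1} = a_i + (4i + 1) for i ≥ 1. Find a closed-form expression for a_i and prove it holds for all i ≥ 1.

Claim: a_i = 2i^2 − i + 1.

Base case: a_1 = 2, and 2·1^2 − 1 + 1 = 2.
Assume a_j = 2j^2 − j + 1.
Then a_{j+1} = a_j + (4j + 1) = (2j^2 − j + 1) + (4j + 1) = 2j^2 + 3j + 2,
and 2·(j+1)^2 − (j+1) + 1 = 2j^2 + 3j + 2.
This completes the inductive step, so a_i = 2i^2 − i + 1 for all i ≥ 1.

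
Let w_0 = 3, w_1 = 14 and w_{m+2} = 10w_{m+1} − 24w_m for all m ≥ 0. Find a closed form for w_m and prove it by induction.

Claim: w_m = 6^m + 2·4^m.

Base cases: w_0 = 3 and 6^0 + 2·4^0 = 3; w_1 = 14 and 6^1 + 2·4^1 = 14.
Assume w_j = 6^j + 2·4^j for all 0 ≤ j ≤ r, where r ≥ 1.
Then w_{r+1} = 10w_r − 24w_{r−1} = 10·(6^r + 2·4^r) − 24·(6^{r−1} + 2·4^{r−1}) = (10·6 − 24)6^{r−1} + 2·(10·4 − 24)4^{r−1} = 36·6^{r−1} + 32·4^{r−1} = 6^{r+1} + 2·4^{r+1}.
So the formula holds for r+1, and by strong induction w_m = 6^m + 2·4^m for all m ≥ 0.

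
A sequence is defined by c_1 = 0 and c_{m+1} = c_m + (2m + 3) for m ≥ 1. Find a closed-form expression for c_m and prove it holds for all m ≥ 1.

Claim: c_m = m^2 + 2m − 3.

Base case: c_1 = 0, and 1^2 + 2·1 − 3 = 0.
Assume c_j = j^2 + 2j − 3.
Then c_{j+1} = c_j + (2j + 3) = (j^2 + 2j − 3) + (2j + 3) = j^2 + 4j,
and (j+1)^2 + 2·(j+1) − 3 = j^2 + 4j.
Hence c_m = m^2 + 2m − 3 for every m ≥ 1, by induction.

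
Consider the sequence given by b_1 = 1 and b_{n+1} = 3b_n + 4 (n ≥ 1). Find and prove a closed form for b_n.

Claim: b_n = 3^n − 2.

Base case: b_1 = 1, and 3^1 − 2 = 3 − 2 = 1.
Assume b_r = 3^r − 2 for some r ≥ 1.
Then b_{r+1} = 3b_r + 4 = 3·(3^r − 2) + 4 = 3^{r+1} − 6 + 4 = 3^{r+1} − 2.
This completes the inductive step, so b_n = 3^n − 2 for all n ≥ 1.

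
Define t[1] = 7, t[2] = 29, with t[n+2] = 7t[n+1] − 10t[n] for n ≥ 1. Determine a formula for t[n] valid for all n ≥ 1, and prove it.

Claim: t[n] = 2^n + 5^n.

Base cases: t[1] = 7 and 2^1 + 5^1 = 7; t[2] = 29 and 2^2 + 5^2 = 29.
Assume t[j] = 2^j + 5^j for all 1 ≤ j ≤ k, where k ≥ 2.
Then t[k+1] = 7t[k] − 10t[k−1] = 7·(2^k + 5^k) − 10·(2^{k−1} + 5^{k−1}) = (7·2 − 10)2^{k−1} + (7·5 − 10)5^{k−1} = 4·2^{k−1} + 25·5^{k−1} = 2^{k+1} + 5^{k+1}.
Hence t[n] = 2^n + 5^n for every n ≥ 1, by strong induction.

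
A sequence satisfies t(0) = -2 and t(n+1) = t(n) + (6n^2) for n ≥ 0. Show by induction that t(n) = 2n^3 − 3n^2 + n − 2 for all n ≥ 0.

Base case: t(0) = -2, and 2·0^3 − 3·0^2 + 0 − 2 = -2.
Assume t(j) = 2j^3 − 3j^2 + j − 2.
Then t(j+1) = t(j) + (6j^2) = (2j^3 − 3j^2 + j − 2) + (6j^2) = 2j^3 + 3j^2 + j − 2,
and 2·(j+1)^3 − 3·(j+1)^2 + (j+1) − 2 = 2j^3 + 3j^2 + j − 2.
By induction, t(n) = 2n^3 − 3n^2 + n − 2 for all n ≥ 0.

t(n) = 2n^3 − 3n^2 + n − 2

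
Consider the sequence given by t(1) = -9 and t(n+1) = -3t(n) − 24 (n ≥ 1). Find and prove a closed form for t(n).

Claim: t(n) = (-3)^n − 6.

Base case: t(1) = -9, and (-3)^1 − 6 = -3 − 6 = -9.
Assume t(j) = (-3)^j − 6 for some j ≥ 1.
Then t(j+1) = -3t(j) − 24 = -3·((-3)^j − 6) − 24 = -3·(-3)^j + 18 − 24 = (-3)^{j+1} − 6.
This completes the inductive step, so t(n) = (-3)^n − 6 for all n ≥ 1.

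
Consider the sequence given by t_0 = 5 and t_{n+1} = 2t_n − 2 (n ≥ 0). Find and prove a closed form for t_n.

Claim: t_n = 3·2^n + 2.

Base case: t_0 = 5, and 3·2^0 + 2 = 3 + 2 = 5.
Assume t_j = 3·2^j + 2 for some j ≥ 0.
Then t_{j+1} = 2t_j − 2 = 2·(3·2^j + 2) − 2 = 6·2^j + 4 − 2 = 3·2^{j+1} + 2.
This completes the inductive step, so t_n = 3·2^n + 2 for all n ≥ 0.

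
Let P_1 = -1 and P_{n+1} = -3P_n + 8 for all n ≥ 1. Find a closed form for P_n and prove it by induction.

Claim: P_n = (-3)^n + 2.

Base case: P_1 = -1, and (-3)^1 + 2 = -3 + 2 = -1.
Assume P_m = (-3)^m + 2 for some m ≥ 1.
Then P_{m+1} = -3P_m + 8 = -3·((-3)^m + 2) + 8 = -3·(-3)^m − 6 + 8 = (-3)^{m+1} + 2.
By induction, P_n = (-3)^n + 2 for all n ≥ 1.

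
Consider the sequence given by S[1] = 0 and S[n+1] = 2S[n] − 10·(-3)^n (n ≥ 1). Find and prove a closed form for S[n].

Claim: S[n] = 3·2^n + 2·(-3)^n.

Base case: S[1] = 0, and 3·2^1 + 2·(-3)^1 = 6 − 6 = 0.
Assume S[m] = 3·2^m + 2·(-3)^m for some m ≥ 1.
Then S[m+1] = 2S[m] − 10·(-3)^m = 2·(3·2^m + 2·(-3)^m) − 10·(-3)^m = 3·2^{m+1} + 4·(-3)^m − 10·(-3)^m = 3·2^{m+1} − 6·(-3)^m = 3·2^{m+1} + 2·(-3)^{m+1}.
Hence S[n] = 3·2^n + 2·(-3)^n for every n ≥ 1, by induction.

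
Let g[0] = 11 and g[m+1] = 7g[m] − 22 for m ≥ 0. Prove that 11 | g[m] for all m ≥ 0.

Base case: g[0] = 11 = 11·1, so 11 | g[0].
Assume 11 | g[r], so g[r] = 11t for some integer t.
Then g[r+1] = 7g[r] − 22 = 7·(11t) − 22 = 11(7t − 2), so 11 | g[r+1].
This completes the inductive step, so 11 | g[m] for all m ≥ 0.

11 | g[m]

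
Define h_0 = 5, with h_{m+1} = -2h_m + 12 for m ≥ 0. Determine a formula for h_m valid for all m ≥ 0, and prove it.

Claim: h_m = (-2)^m + 4.

Base case: h_0 = 5, and (-2)^0 + 4 = 1 + 4 = 5.
Assume h_r = (-2)^r + 4 for some r ≥ 0.
Then h_{r+1} = -2h_r + 12 = -2·((-2)^r + 4) + 12 = -2·(-2)^r − 8 + 12 = (-2)^{r+1} + 4.
By induction, h_m = (-2)^m + 4 for all m ≥ 0.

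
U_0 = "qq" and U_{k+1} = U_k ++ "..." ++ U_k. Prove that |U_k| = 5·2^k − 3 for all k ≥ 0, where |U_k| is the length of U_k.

Base case: |U_0| = 2, and 5·2^0 − 3 = 2.
Assume |U_r| = 5·2^r − 3.
Then |U_{r+1}| = |U_r| + 3 + |U_r| = 2|U_r| + 3 = 2(5·2^r − 3) + 3 = 5·2^{r+1} − 6 + 3 = 5·2^{r+1} − 3.
By induction, |U_k| = 5·2^k − 3 for all k ≥ 0.

|U_k| = 5·2^k − 3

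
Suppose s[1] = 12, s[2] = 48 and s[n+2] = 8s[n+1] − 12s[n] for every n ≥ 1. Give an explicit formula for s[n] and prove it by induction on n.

Claim: s[n] = 3·2^n + 6^n.

Base cases: s[1] = 12 and 3·2^1 + 6^1 = 12; s[2] = 48 and 3·2^2 + 6^2 = 48.
Assume s[j] = 3·2^j + 6^j for all 1 ≤ j ≤ r, where r ≥ 2.
Then s[r+1] = 8s[r] − 12s[r−1] = 8·(3·2^r + 6^r) − 12·(3·2^{r−1} + 6^{r−1}) = 3·(8·2 − 12)2^{r−1} + (8·6 − 12)6^{r−1} = 12·2^{r−1} + 36·6^{r−1} = 3·2^{r+1} + 6^{r+1}.
By strong induction, s[n] = 3·2^n + 6^n for all n ≥ 1.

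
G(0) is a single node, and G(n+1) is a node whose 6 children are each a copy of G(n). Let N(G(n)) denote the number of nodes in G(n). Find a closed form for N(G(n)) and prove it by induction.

Claim: N(G(n)) = (6^{n+1} − 1)/5.

Base case: N(G(0)) = 1, and (6^{0+1} − 1)/5 = 1.
Assume N(G(r)) = (6^{r+1} − 1)/5.
Then N(G(r+1)) = 1 + 6N(G(r)) = 1 + 6·(6^{r+1} − 1)/5 = 1 + (6^{r+2} − 6)/5 = (5 + 6^{r+2} − 6)/5 = (6^{r+2} − 1)/5.
This completes the inductive step, so N(G(n)) = (6^{n+1} − 1)/5 for all n ≥ 0.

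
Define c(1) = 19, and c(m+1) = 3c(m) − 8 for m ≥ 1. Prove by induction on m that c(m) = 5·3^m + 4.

Base case: c(1) = 19, and 5·3^1 + 4 = 15 + 4 = 19.
Assume c(r) = 5·3^r + 4 for some r ≥ 1.
Then c(r+1) = 3c(r) − 8 = 3·(5·3^r + 4) − 8 = 15·3^r + 12 − 8 = 5·3^{r+1} + 4.
So the formula holds for r+1, and by induction c(m) = 5·3^m + 4 for all m ≥ 1.

c(m) = 5·3^m + 4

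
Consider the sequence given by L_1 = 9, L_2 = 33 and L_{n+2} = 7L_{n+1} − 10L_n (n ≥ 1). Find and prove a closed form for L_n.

Claim: L_n = 5^n + 2·2^n.

Base cases: L_1 = 9 and 5^1 + 2·2^1 = 9; L_2 = 33 and 5^2 + 2·2^2 = 33.
Assume L_j = 5^j + 2·2^j for all 1 ≤ j ≤ m, where m ≥ 2.
Then L_{m+1} = 7L_m − 10L_{m−1} = 7·(5^m + 2·2^m) − 10·(5^{m−1} + 2·2^{m−1}) = (7·5 − 10)5^{m−1} + 2·(7·2 − 10)2^{m−1} = 25·5^{m−1} + 8·2^{m−1} = 5^{m+1} + 2·2^{m+1}.
This completes the inductive step, so L_n = 5^n + 2·2^n for all n ≥ 1.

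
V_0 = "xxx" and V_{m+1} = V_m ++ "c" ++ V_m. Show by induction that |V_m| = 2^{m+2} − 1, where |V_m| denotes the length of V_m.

Base case: |V_0| = 3, and 2^{0+2} − 1 = 3.
Assume |V_j| = 2^{j+2} − 1.
Then |V_{j+1}| = |V_j| + 1 + |V_j| = 2|V_j| + 1 = 2(2^{j+2} − 1) + 1 = 2^{j+3} − 2 + 1 = 2^{j+3} − 1.
By induction, |V_m| = 2^{m+2} − 1 for all m ≥ 0.

|V_m| = 2^{m+2} − 1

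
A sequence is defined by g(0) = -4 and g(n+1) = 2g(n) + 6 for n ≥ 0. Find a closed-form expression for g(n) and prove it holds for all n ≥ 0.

Claim: g(n) = 2^{n+1} − 6.

Base case: g(0) = -4, and 2^{0+1} − 6 = 2 − 6 = -4.
Assume g(r) = 2^{r+1} − 6 for some r ≥ 0.
Then g(r+1) = 2g(r) + 6 = 2·(2^{r+1} − 6) + 6 = 2^{r+2} − 12 + 6 = 2^{r+2} − 6.
By induction, g(n) = 2^{n+1} − 6 for all n ≥ 0.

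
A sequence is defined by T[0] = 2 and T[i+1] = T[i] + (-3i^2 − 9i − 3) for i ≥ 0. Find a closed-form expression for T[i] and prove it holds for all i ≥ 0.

Claim: T[i] = -i^3 − 3i^2 + i + 2.

Base case: T[0] = 2, and -0^3 − 3·0^2 + 0 + 2 = 2.
Assume T[r] = -r^3 − 3r^2 + r + 2.
Then T[r+1] = T[r] + (-3r^2 − 9r − 3) = (-r^3 − 3r^2 + r + 2) + (-3r^2 − 9r − 3) = -r^3 − 6r^2 − 8r − 1,
and -(r+1)^3 − 3·(r+1)^2 + (r+1) + 2 = -r^3 − 6r^2 − 8r − 1.
This completes the inductive step, so T[i] = -i^3 − 3i^2 + i + 2 for all i ≥ 0.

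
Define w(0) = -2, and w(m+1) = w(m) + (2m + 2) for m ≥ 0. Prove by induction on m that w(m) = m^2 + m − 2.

Base case: w(0) = -2, and 0^2 + 0 − 2 = -2.
Assume w(j) = j^2 + j − 2.
Then w(j+1) = w(j) + (2j + 2) = (j^2 + j − 2) + (2j + 2) = j^2 + 3j,
and (j+1)^2 + (j+1) − 2 = j^2 + 3j.
Hence w(m) = m^2 + m − 2 for every m ≥ 0, by induction.

w(m) = m^2 + m − 2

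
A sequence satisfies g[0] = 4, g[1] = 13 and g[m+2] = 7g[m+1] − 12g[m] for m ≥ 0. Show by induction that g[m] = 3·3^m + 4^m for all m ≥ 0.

Base cases: g[0] = 4 and 3·3^0 + 4^0 = 4; g[1] = 13 and 3·3^1 + 4^1 = 13.
Assume g[j] = 3·3^j + 4^j for all 0 ≤ j ≤ k, where k ≥ 1.
Then g[k+1] = 7g[k] − 12g[k−1] = 7·(3·3^k + 4^k) − 12·(3·3^{k−1} + 4^{k−1}) = 3·(7·3 − 12)3^{k−1} + (7·4 − 12)4^{k−1} = 27·3^{k−1} + 16·4^{k−1} = 3·3^{k+1} + 4^{k+1}.
So the formula holds for k+1, and by strong induction g[m] = 3·3^m + 4^m for all m ≥ 0.

g[m] = 3·3^m + 4^m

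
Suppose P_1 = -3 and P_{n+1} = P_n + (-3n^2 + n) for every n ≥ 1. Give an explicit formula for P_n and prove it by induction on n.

Claim: P_n = -n^3 + 2n^2 − n − 3.

Base case: P_1 = -3, and -1^3 + 2·1^2 − 1 − 3 = -3.
Assume P_r = -r^3 + 2r^2 − r − 3.
Then P_{r+1} = P_r + (-3r^2 + r) = (-r^3 + 2r^2 − r − 3) + (-3r^2 + r) = -r^3 − r^2 − 3,
and -(r+1)^3 + 2·(r+1)^2 − (r+1) − 3 = -r^3 − r^2 − 3.
This completes the inductive step, so P_n = -n^3 + 2n^2 − n − 3 for all n ≥ 1.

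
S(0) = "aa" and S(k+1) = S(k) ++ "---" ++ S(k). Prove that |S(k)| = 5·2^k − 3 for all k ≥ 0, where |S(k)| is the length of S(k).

Base case: |S(0)| = 2, and 5·2^0 − 3 = 2.
Assume |S(m)| = 5·2^m − 3.
Then |S(m+1)| = |S(m)| + 3 + |S(m)| = 2|S(m)| + 3 = 2(5·2^m − 3) + 3 = 5·2^{m+1} − 6 + 3 = 5·2^{m+1} − 3.
So the formula holds for m+1, and by induction |S(k)| = 5·2^k − 3 for all k ≥ 0.

|S(k)| = 5·2^k − 3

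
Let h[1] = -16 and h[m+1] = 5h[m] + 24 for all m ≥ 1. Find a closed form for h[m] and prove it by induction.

Claim: h[m] = -2·5^m − 6.

Base case: h[1] = -16, and -2·5^1 − 6 = -10 − 6 = -16.
Assume h[k] = -2·5^k − 6 for some k ≥ 1.
Then h[k+1] = 5h[k] + 24 = 5·(-2·5^k − 6) + 24 = -10·5^k − 30 + 24 = -2·5^{k+1} − 6.
This completes the inductive step, so h[m] = -2·5^m − 6 for all m ≥ 1.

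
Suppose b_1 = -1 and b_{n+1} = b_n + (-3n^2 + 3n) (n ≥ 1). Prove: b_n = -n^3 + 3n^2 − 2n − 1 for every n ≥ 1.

Base case: b_1 = -1, and -1^3 + 3·1^2 − 2·1 − 1 = -1.
Assume b_j = -j^3 + 3j^2 − 2j − 1.
Then b_{j+1} = b_j + (-3j^2 + 3j) = (-j^3 + 3j^2 − 2j − 1) + (-3j^2 + 3j) = -j^3 + j − 1,
and -(j+1)^3 + 3·(j+1)^2 − 2·(j+1) − 1 = -j^3 + j − 1.
This completes the inductive step, so b_n = -n^3 + 3n^2 − 2n − 1 for all n ≥ 1.

b_n = -n^3 + 3n^2 − 2n − 1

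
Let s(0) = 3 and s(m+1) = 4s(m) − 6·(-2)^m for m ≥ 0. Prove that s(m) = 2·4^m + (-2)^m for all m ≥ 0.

Base case: s(0) = 3, and 2·4^0 + (-2)^0 = 2 + 1 = 3.
Assume s(j) = 2·4^j + (-2)^j for some j ≥ 0.
Then s(j+1) = 4s(j) − 6·(-2)^j = 4·(2·4^j + (-2)^j) − 6·(-2)^j = 2·4^{j+1} + 4·(-2)^j − 6·(-2)^j = 2·4^{j+1} − 2·(-2)^j = 2·4^{j+1} + (-2)^{j+1}.
By induction, s(m) = 2·4^m + (-2)^m for all m ≥ 0.

s(m) = 2·4^m + (-2)^m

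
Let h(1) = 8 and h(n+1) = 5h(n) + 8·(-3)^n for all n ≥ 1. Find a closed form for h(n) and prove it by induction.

Claim: h(n) = 5^n − (-3)^n.

Base case: h(1) = 8, and 5^1 − (-3)^1 = 5 + 3 = 8.
Assume h(k) = 5^k − (-3)^k for some k ≥ 1.
Then h(k+1) = 5h(k) + 8·(-3)^k = 5·(5^k − (-3)^k) + 8·(-3)^k = 5^{k+1} − 5·(-3)^k + 8·(-3)^k = 5^{k+1} + 3·(-3)^k = 5^{k+1} − (-3)^{k+1}.
So the formula holds for k+1, and by induction h(n) = 5^n − (-3)^n for all n ≥ 1.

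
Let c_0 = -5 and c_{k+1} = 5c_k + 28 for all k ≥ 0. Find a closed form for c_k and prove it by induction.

Claim: c_k = 2·5^k − 7.

Base case: c_0 = -5, and 2·5^0 − 7 = 2 − 7 = -5.
Assume c_m = 2·5^m − 7 for some m ≥ 0.
Then c_{m+1} = 5c_m + 28 = 5·(2·5^m − 7) + 28 = 10·5^m − 35 + 28 = 2·5^{m+1} − 7.
Hence c_k = 2·5^k − 7 for every k ≥ 0, by induction.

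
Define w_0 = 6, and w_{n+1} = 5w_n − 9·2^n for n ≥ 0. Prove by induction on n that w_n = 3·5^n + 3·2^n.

Base case: w_0 = 6, and 3·5^0 + 3·2^0 = 3 + 3 = 6.
Assume w_r = 3·5^r + 3·2^r for some r ≥ 0.
Then w_{r+1} = 5w_r − 9·2^r = 5·(3·5^r + 3·2^r) − 9·2^r = 3·5^{r+1} + 15·2^r − 9·2^r = 3·5^{r+1} + 6·2^r = 3·5^{r+1} + 3·2^{r+1}.
Hence w_n = 3·5^n + 3·2^n for every n ≥ 0, by induction.

w_n = 3·5^n + 3·2^n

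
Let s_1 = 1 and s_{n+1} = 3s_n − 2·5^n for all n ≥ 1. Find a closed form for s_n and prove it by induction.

Claim: s_n = 2·3^n − 5^n.

Base case: s_1 = 1, and 2·3^1 − 5^1 = 6 − 5 = 1.
Assume s_m = 2·3^m − 5^m for some m ≥ 1.
Then s_{m+1} = 3s_m − 2·5^m = 3·(2·3^m − 5^m) − 2·5^m = 2·3^{m+1} − 3·5^m − 2·5^m = 2·3^{m+1} − 5·5^m = 2·3^{m+1} − 5^{m+1}.
So the formula holds for m+1, and by induction s_n = 2·3^n − 5^n for all n ≥ 1.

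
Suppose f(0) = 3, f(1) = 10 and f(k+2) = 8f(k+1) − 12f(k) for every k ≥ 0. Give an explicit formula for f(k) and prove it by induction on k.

Claim: f(k) = 6^k + 2·2^k.

Base cases: f(0) = 3 and 6^0 + 2·2^0 = 3; f(1) = 10 and 6^1 + 2·2^1 = 10.
Assume f(i) = 6^i + 2·2^i for all 0 ≤ i ≤ j, where j ≥ 1.
Then f(j+1) = 8f(j) − 12f(j−1) = 8·(6^j + 2·2^j) − 12·(6^{j−1} + 2·2^{j−1}) = (8·6 − 12)6^{j−1} + 2·(8·2 − 12)2^{j−1} = 36·6^{j−1} + 8·2^{j−1} = 6^{j+1} + 2·2^{j+1}.
Hence f(k) = 6^k + 2·2^k for every k ≥ 0, by strong induction.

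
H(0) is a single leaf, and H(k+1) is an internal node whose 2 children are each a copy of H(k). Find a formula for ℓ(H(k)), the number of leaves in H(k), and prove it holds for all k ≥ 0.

Claim: ℓ(H(k)) = 2^k.

Base case: ℓ(H(0)) = 1, and 2^0 = 1.
Assume ℓ(H(j)) = 2^j.
Then ℓ(H(j+1)) = 2·ℓ(H(j)) = 2·2^j = 2^{j+1}.
So the formula holds for j+1, and by induction ℓ(H(k)) = 2^k for all k ≥ 0.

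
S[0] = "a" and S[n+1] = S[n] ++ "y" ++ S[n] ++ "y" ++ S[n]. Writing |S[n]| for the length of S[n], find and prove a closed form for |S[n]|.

Claim: |S[n]| = 2·3^n − 1.

Base case: |S[0]| = 1, and 2·3^0 − 1 = 1.
Assume |S[r]| = 2·3^r − 1.
Then |S[r+1]| = 3|S[r]| + 2 = 3(2·3^r − 1) + 2 = 2·3^{r+1} − 3 + 2 = 2·3^{r+1} − 1.
Hence |S[n]| = 2·3^n − 1 for every n ≥ 0, by induction.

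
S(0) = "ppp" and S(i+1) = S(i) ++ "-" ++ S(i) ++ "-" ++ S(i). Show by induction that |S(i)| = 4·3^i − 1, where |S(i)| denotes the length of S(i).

Base case: |S(0)| = 3, and 4·3^0 − 1 = 3.
Assume |S(k)| = 4·3^k − 1.
Then |S(k+1)| = 3|S(k)| + 2 = 3(4·3^k − 1) + 2 = 4·3^{k+1} − 3 + 2 = 4·3^{k+1} − 1.
This completes the inductive step, so |S(i)| = 4·3^i − 1 for all i ≥ 0.

|S(i)| = 4·3^i − 1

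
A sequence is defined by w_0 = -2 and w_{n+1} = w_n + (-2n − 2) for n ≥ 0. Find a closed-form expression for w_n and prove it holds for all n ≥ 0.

Claim: w_n = -n^2 − n − 2.

Base case: w_0 = -2, and -0^2 − 0 − 2 = -2.
Assume w_r = -r^2 − r − 2.
Then w_{r+1} = w_r + (-2r − 2) = (-r^2 − r − 2) + (-2r − 2) = -r^2 − 3r − 4,
and -(r+1)^2 − (r+1) − 2 = -r^2 − 3r − 4.
Hence w_n = -n^2 − n − 2 for every n ≥ 0, by induction.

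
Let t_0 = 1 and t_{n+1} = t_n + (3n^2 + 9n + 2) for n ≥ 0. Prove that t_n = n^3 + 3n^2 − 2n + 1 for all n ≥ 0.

Base case: t_0 = 1, and 0^3 + 3·0^2 − 2·0 + 1 = 1.
Assume t_j = j^3 + 3j^2 − 2j + 1.
Then t_{j+1} = t_j + (3j^2 + 9j + 2) = (j^3 + 3j^2 − 2j + 1) + (3j^2 + 9j + 2) = j^3 + 6j^2 + 7j + 3,
and (j+1)^3 + 3·(j+1)^2 − 2·(j+1) + 1 = j^3 + 6j^2 + 7j + 3.
By induction, t_n = n^3 + 3n^2 − 2n + 1 for all n ≥ 0.

t_n = n^3 + 3n^2 − 2n + 1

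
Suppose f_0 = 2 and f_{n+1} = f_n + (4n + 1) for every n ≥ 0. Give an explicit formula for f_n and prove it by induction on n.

Claim: f_n = 2n^2 − n + 2.

Base case: f_0 = 2, and 2·0^2 − 0 + 2 = 2.
Assume f_j = 2j^2 − j + 2.
Then f_{j+1} = f_j + (4j + 1) = (2j^2 − j + 2) + (4j + 1) = 2j^2 + 3j + 3,
and 2·(j+1)^2 − (j+1) + 2 = 2j^2 + 3j + 3.
Hence f_n = 2n^2 − n + 2 for every n ≥ 0, by induction.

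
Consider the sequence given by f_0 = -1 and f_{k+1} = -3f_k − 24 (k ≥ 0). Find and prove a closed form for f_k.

Claim: f_k = 5·(-3)^k − 6.

Base case: f_0 = -1, and 5·(-3)^0 − 6 = 5 − 6 = -1.
Assume f_m = 5·(-3)^m − 6 for some m ≥ 0.
Then f_{m+1} = -3f_m − 24 = -3·(5·(-3)^m − 6) − 24 = -15·(-3)^m + 18 − 24 = 5·(-3)^{m+1} − 6.
This completes the inductive step, so f_k = 5·(-3)^k − 6 for all k ≥ 0.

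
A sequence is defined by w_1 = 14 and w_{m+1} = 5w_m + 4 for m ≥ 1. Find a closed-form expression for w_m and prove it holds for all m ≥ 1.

Claim: w_m = 3·5^m − 1.

Base case: w_1 = 14, and 3·5^1 − 1 = 15 − 1 = 14.
Assume w_k = 3·5^k − 1 for some k ≥ 1.
Then w_{k+1} = 5w_k + 4 = 5·(3·5^k − 1) + 4 = 15·5^k − 5 + 4 = 3·5^{k+1} − 1.
By induction, w_m = 3·5^m − 1 for all m ≥ 1.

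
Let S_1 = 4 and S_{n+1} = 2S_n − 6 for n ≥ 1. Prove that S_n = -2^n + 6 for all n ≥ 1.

Base case: S_1 = 4, and -2^1 + 6 = -2 + 6 = 4.
Assume S_m = -2^m + 6 for some m ≥ 1.
Then S_{m+1} = 2S_m − 6 = 2·(-2^m + 6) − 6 = -2^{m+1} + 12 − 6 = -2^{m+1} + 6.
Hence S_n = -2^n + 6 for every n ≥ 1, by induction.

S_n = -2^n + 6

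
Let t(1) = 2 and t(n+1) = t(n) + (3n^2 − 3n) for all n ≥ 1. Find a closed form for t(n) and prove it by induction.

Claim: t(n) = n^3 − 3n^2 + 2n + 2.

Base case: t(1) = 2, and 1^3 − 3·1^2 + 2·1 + 2 = 2.
Assume t(r) = r^3 − 3r^2 + 2r + 2.
Then t(r+1) = t(r) + (3r^2 − 3r) = (r^3 − 3r^2 + 2r + 2) + (3r^2 − 3r) = r^3 − r + 2,
and (r+1)^3 − 3·(r+1)^2 + 2·(r+1) + 2 = r^3 − r + 2.
This completes the inductive step, so t(n) = n^3 − 3n^2 + 2n + 2 for all n ≥ 1.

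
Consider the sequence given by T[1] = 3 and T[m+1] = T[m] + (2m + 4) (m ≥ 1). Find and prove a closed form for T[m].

Claim: T[m] = m^2 + 3m − 1.

Base case: T[1] = 3, and 1^2 + 3·1 − 1 = 3.
Assume T[j] = j^2 + 3j − 1.
Then T[j+1] = T[j] + (2j + 4) = (j^2 + 3j − 1) + (2j + 4) = j^2 + 5j + 3,
and (j+1)^2 + 3·(j+1) − 1 = j^2 + 5j + 3.
By induction, T[m] = m^2 + 3m − 1 for all m ≥ 1.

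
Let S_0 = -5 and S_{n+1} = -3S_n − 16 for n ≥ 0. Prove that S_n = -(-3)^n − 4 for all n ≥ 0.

Base case: S_0 = -5, and -(-3)^0 − 4 = -1 − 4 = -5.
Assume S_m = -(-3)^m − 4 for some m ≥ 0.
Then S_{m+1} = -3S_m − 16 = -3·(-(-3)^m − 4) − 16 = 3·(-3)^m + 12 − 16 = -(-3)^{m+1} − 4.
This completes the inductive step, so S_n = -(-3)^n − 4 for all n ≥ 0.

S_n = -(-3)^n − 4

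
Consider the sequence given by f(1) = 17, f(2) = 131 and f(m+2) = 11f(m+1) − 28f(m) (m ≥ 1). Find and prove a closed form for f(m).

Claim: f(m) = 3·7^m − 4^m.

Base cases: f(1) = 17 and 3·7^1 − 4^1 = 17; f(2) = 131 and 3·7^2 − 4^2 = 131.
Assume f(j) = 3·7^j − 4^j for all 1 ≤ j ≤ r, where r ≥ 2.
Then f(r+1) = 11f(r) − 28f(r−1) = 11·(3·7^r − 4^r) − 28·(3·7^{r−1} − 4^{r−1}) = 3·(11·7 − 28)7^{r−1} − (11·4 − 28)4^{r−1} = 147·7^{r−1} − 16·4^{r−1} = 3·7^{r+1} − 4^{r+1}.
By strong induction, f(m) = 3·7^m − 4^m for all m ≥ 1.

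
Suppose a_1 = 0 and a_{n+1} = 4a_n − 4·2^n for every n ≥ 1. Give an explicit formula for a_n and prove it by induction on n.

Claim: a_n = -4^n + 2·2^n.

Base case: a_1 = 0, and -4^1 + 2·2^1 = -4 + 4 = 0.
Assume a_j = -4^j + 2·2^j for some j ≥ 1.
Then a_{j+1} = 4a_j − 4·2^j = 4·(-4^j + 2·2^j) − 4·2^j = -4^{j+1} + 8·2^j − 4·2^j = -4^{j+1} + 4·2^j = -4^{j+1} + 2·2^{j+1}.
By induction, a_n = -4^n + 2·2^n for all n ≥ 1.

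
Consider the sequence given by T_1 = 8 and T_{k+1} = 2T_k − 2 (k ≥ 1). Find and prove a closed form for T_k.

Claim: T_k = 3·2^k + 2.

Base case: T_1 = 8, and 3·2^1 + 2 = 6 + 2 = 8.
Assume T_r = 3·2^r + 2 for some r ≥ 1.
Then T_{r+1} = 2T_r − 2 = 2·(3·2^r + 2) − 2 = 6·2^r + 4 − 2 = 3·2^{r+1} + 2.
By induction, T_k = 3·2^k + 2 for all k ≥ 1.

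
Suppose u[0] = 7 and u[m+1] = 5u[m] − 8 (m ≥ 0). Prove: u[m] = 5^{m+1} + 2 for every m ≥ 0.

Base case: u[0] = 7, and 5^{0+1} + 2 = 5 + 2 = 7.
Assume u[k] = 5^{k+1} + 2 for some k ≥ 0.
Then u[k+1] = 5u[k] − 8 = 5·(5^{k+1} + 2) − 8 = 5^{k+2} + 10 − 8 = 5^{k+2} + 2.
By induction, u[m] = 5^{m+1} + 2 for all m ≥ 0.

u[m] = 5^{m+1} + 2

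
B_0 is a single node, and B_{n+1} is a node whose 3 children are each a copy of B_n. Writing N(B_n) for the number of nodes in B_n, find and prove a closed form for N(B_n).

Claim: N(B_n) = (3^{n+1} − 1)/2.

Base case: N(B_0) = 1, and (3^{0+1} − 1)/2 = 1.
Assume N(B_r) = (3^{r+1} − 1)/2.
Then N(B_{r+1}) = 1 + 3N(B_r) = 1 + 3·(3^{r+1} − 1)/2 = 1 + (3^{r+2} − 3)/2 = (2 + 3^{r+2} − 3)/2 = (3^{r+2} − 1)/2.
Hence N(B_n) = (3^{n+1} − 1)/2 for every n ≥ 0, by induction.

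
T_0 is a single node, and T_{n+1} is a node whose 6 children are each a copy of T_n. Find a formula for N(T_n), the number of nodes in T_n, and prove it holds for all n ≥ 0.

Claim: N(T_n) = (6^{n+1} − 1)/5.

Base case: N(T_0) = 1, and (6^{0+1} − 1)/5 = 1.
Assume N(T_r) = (6^{r+1} − 1)/5.
Then N(T_{r+1}) = 1 + 6N(T_r) = 1 + 6·(6^{r+1} − 1)/5 = 1 + (6^{r+2} − 6)/5 = (5 + 6^{r+2} − 6)/5 = (6^{r+2} − 1)/5.
So the formula holds for r+1, and by induction N(T_n) = (6^{n+1} − 1)/5 for all n ≥ 0.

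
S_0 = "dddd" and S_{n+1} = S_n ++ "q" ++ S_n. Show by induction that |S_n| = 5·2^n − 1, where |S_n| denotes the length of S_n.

Base case: |S_0| = 4, and 5·2^0 − 1 = 4.
Assume |S_k| = 5·2^k − 1.
Then |S_{k+1}| = |S_k| + 1 + |S_k| = 2|S_k| + 1 = 2(5·2^k − 1) + 1 = 5·2^{k+1} − 2 + 1 = 5·2^{k+1} − 1.
This completes the inductive step, so |S_n| = 5·2^n − 1 for all n ≥ 0.

|S_n| = 5·2^n − 1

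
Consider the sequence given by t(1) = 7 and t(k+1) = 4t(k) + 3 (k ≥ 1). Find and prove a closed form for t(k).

Claim: t(k) = 2·4^k − 1.

Base case: t(1) = 7, and 2·4^1 − 1 = 8 − 1 = 7.
Assume t(m) = 2·4^m − 1 for some m ≥ 1.
Then t(m+1) = 4t(m) + 3 = 4·(2·4^m − 1) + 3 = 8·4^m − 4 + 3 = 2·4^{m+1} − 1.
By induction, t(k) = 2·4^k − 1 for all k ≥ 1.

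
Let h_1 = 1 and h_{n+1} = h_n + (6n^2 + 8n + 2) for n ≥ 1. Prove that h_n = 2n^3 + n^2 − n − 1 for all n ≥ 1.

Base case: h_1 = 1, and 2·1^3 + 1^2 − 1 − 1 = 1.
Assume h_m = 2m^3 + m^2 − m − 1.
Then h_{m+1} = h_m + (6m^2 + 8m + 2) = (2m^3 + m^2 − m − 1) + (6m^2 + 8m + 2) = 2m^3 + 7m^2 + 7m + 1,
and 2·(m+1)^3 + (m+1)^2 − (m+1) − 1 = 2m^3 + 7m^2 + 7m + 1.
This completes the inductive step, so h_n = 2n^3 + n^2 − n − 1 for all n ≥ 1.

h_n = 2n^3 + n^2 − n − 1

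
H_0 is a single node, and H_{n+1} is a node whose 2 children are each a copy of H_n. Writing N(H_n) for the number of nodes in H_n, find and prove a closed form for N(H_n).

Claim: N(H_n) = 2^{n+1} − 1.

Base case: N(H_0) = 1, and 2^{0+1} − 1 = 1.
Assume N(H_j) = 2^{j+1} − 1.
Then N(H_{j+1}) = 1 + 2N(H_j) = 1 + 2(2^{j+1} − 1) = 2^{j+2} − 2 + 1 = 2^{j+2} − 1.
So the formula holds for j+1, and by induction N(H_n) = 2^{n+1} − 1 for all n ≥ 0.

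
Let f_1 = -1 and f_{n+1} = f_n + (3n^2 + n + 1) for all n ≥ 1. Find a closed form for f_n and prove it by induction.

Claim: f_n = n^3 − n^2 + n − 2.

Base case: f_1 = -1, and 1^3 − 1^2 + 1 − 2 = -1.
Assume f_m = m^3 − m^2 + m − 2.
Then f_{m+1} = f_m + (3m^2 + m + 1) = (m^3 − m^2 + m − 2) + (3m^2 + m + 1) = m^3 + 2m^2 + 2m − 1,
and (m+1)^3 − (m+1)^2 + (m+1) − 2 = m^3 + 2m^2 + 2m − 1.
By induction, f_n = n^3 − n^2 + n − 2 for all n ≥ 1.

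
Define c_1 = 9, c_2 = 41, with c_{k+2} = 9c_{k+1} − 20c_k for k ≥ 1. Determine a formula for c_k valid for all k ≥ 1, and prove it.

Claim: c_k = 4^k + 5^k.

Base cases: c_1 = 9 and 4^1 + 5^1 = 9; c_2 = 41 and 4^2 + 5^2 = 41.
Assume c_j = 4^j + 5^j for all 1 ≤ j ≤ m, where m ≥ 2.
Then c_{m+1} = 9c_m − 20c_{m−1} = 9·(4^m + 5^m) − 20·(4^{m−1} + 5^{m−1}) = (9·4 − 20)4^{m−1} + (9·5 − 20)5^{m−1} = 16·4^{m−1} + 25·5^{m−1} = 4^{m+1} + 5^{m+1}.
Hence c_k = 4^k + 5^k for every k ≥ 1, by strong induction.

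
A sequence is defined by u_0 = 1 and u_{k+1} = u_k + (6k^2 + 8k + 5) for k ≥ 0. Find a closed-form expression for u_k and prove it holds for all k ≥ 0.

Claim: u_k = 2k^3 + k^2 + 2k + 1.

Base case: u_0 = 1, and 2·0^3 + 0^2 + 2·0 + 1 = 1.
Assume u_j = 2j^3 + j^2 + 2j + 1.
Then u_{j+1} = u_j + (6j^2 + 8j + 5) = (2j^3 + j^2 + 2j + 1) + (6j^2 + 8j + 5) = 2j^3 + 7j^2 + 10j + 6,
and 2·(j+1)^3 + (j+1)^2 + 2·(j+1) + 1 = 2j^3 + 7j^2 + 10j + 6.
Hence u_k = 2k^3 + k^2 + 2k + 1 for every k ≥ 0, by induction.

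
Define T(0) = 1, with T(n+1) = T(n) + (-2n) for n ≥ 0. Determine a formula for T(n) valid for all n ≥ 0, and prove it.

Claim: T(n) = -n^2 + n + 1.

Base case: T(0) = 1, and -0^2 + 0 + 1 = 1.
Assume T(k) = -k^2 + k + 1.
Then T(k+1) = T(k) + (-2k) = (-k^2 + k + 1) + (-2k) = -k^2 − k + 1,
and -(k+1)^2 + (k+1) + 1 = -k^2 − k + 1.
By induction, T(n) = -n^2 + n + 1 for all n ≥ 0.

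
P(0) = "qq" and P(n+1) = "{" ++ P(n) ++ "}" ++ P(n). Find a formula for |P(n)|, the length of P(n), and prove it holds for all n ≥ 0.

Claim: |P(n)| = 2^{n+2} − 2.

Base case: |P(0)| = 2, and 2^{0+2} − 2 = 2.
Assume |P(j)| = 2^{j+2} − 2.
Then |P(j+1)| = 1 + |P(j)| + 1 + |P(j)| = 2|P(j)| + 2 = 2(2^{j+2} − 2) + 2 = 2^{j+3} − 4 + 2 = 2^{j+3} − 2.
By induction, |P(n)| = 2^{n+2} − 2 for all n ≥ 0.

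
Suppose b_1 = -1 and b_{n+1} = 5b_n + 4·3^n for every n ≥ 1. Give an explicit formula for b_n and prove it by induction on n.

Claim: b_n = 5^n − 2·3^n.

Base case: b_1 = -1, and 5^1 − 2·3^1 = 5 − 6 = -1.
Assume b_m = 5^m − 2·3^m for some m ≥ 1.
Then b_{m+1} = 5b_m + 4·3^m = 5·(5^m − 2·3^m) + 4·3^m = 5^{m+1} − 10·3^m + 4·3^m = 5^{m+1} − 6·3^m = 5^{m+1} − 2·3^{m+1}.
By induction, b_n = 5^n − 2·3^n for all n ≥ 1.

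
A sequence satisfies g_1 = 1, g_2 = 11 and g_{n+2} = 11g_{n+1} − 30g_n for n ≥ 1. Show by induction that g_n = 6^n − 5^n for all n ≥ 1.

Base cases: g_1 = 1 and 6^1 − 5^1 = 1; g_2 = 11 and 6^2 − 5^2 = 11.
Assume g_j = 6^j − 5^j for all 1 ≤ j ≤ r, where r ≥ 2.
Then g_{r+1} = 11g_r − 30g_{r−1} = 11·(6^r − 5^r) − 30·(6^{r−1} − 5^{r−1}) = (11·6 − 30)6^{r−1} − (11·5 − 30)5^{r−1} = 36·6^{r−1} − 25·5^{r−1} = 6^{r+1} − 5^{r+1}.
By strong induction, g_n = 6^n − 5^n for all n ≥ 1.

g_n = 6^n − 5^n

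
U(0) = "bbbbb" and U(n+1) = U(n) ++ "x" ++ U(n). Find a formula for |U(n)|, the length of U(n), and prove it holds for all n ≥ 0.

Claim: |U(n)| = 6·2^n − 1.

Base case: |U(0)| = 5, and 6·2^0 − 1 = 5.
Assume |U(r)| = 6·2^r − 1.
Then |U(r+1)| = |U(r)| + 1 + |U(r)| = 2|U(r)| + 1 = 2(6·2^r − 1) + 1 = 6·2^{r+1} − 2 + 1 = 6·2^{r+1} − 1.
This completes the inductive step, so |U(n)| = 6·2^n − 1 for all n ≥ 0.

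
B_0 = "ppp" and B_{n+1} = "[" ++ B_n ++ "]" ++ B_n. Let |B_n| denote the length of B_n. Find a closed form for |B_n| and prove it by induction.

Claim: |B_n| = 5·2^n − 2.

Base case: |B_0| = 3, and 5·2^0 − 2 = 3.
Assume |B_k| = 5·2^k − 2.
Then |B_{k+1}| = 1 + |B_k| + 1 + |B_k| = 2|B_k| + 2 = 2(5·2^k − 2) + 2 = 5·2^{k+1} − 4 + 2 = 5·2^{k+1} − 2.
This completes the inductive step, so |B_n| = 5·2^n − 2 for all n ≥ 0.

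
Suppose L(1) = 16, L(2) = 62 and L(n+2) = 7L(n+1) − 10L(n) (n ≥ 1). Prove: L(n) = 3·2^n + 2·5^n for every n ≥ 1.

Base cases: L(1) = 16 and 3·2^1 + 2·5^1 = 16; L(2) = 62 and 3·2^2 + 2·5^2 = 62.
Assume L(j) = 3·2^j + 2·5^j for all 1 ≤ j ≤ r, where r ≥ 2.
Then L(r+1) = 7L(r) − 10L(r−1) = 7·(3·2^r + 2·5^r) − 10·(3·2^{r−1} + 2·5^{r−1}) = 3·(7·2 − 10)2^{r−1} + 2·(7·5 − 10)5^{r−1} = 12·2^{r−1} + 50·5^{r−1} = 3·2^{r+1} + 2·5^{r+1}.
By strong induction, L(n) = 3·2^n + 2·5^n for all n ≥ 1.

L(n) = 3·2^n + 2·5^n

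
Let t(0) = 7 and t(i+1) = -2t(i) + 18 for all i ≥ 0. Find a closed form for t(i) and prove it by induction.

Claim: t(i) = (-2)^i + 6.

Base case: t(0) = 7, and (-2)^0 + 6 = 1 + 6 = 7.
Assume t(m) = (-2)^m + 6 for some m ≥ 0.
Then t(m+1) = -2t(m) + 18 = -2·((-2)^m + 6) + 18 = -2·(-2)^m − 12 + 18 = (-2)^{m+1} + 6.
Hence t(i) = (-2)^i + 6 for every i ≥ 0, by induction.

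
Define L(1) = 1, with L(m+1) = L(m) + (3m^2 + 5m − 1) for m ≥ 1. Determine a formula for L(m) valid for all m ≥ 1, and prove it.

Claim: L(m) = m^3 + m^2 − 3m + 2.

Base case: L(1) = 1, and 1^3 + 1^2 − 3·1 + 2 = 1.
Assume L(j) = j^3 + j^2 − 3j + 2.
Then L(j+1) = L(j) + (3j^2 + 5j − 1) = (j^3 + j^2 − 3j + 2) + (3j^2 + 5j − 1) = j^3 + 4j^2 + 2j + 1,
and (j+1)^3 + (j+1)^2 − 3·(j+1) + 2 = j^3 + 4j^2 + 2j + 1.
Hence L(m) = m^3 + m^2 − 3m + 2 for every m ≥ 1, by induction.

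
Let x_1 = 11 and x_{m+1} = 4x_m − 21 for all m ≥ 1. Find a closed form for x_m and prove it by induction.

Claim: x_m = 4^m + 7.

Base case: x_1 = 11, and 4^1 + 7 = 4 + 7 = 11.
Assume x_r = 4^r + 7 for some r ≥ 1.
Then x_{r+1} = 4x_r − 21 = 4·(4^r + 7) − 21 = 4^{r+1} + 28 − 21 = 4^{r+1} + 7.
By induction, x_m = 4^m + 7 for all m ≥ 1.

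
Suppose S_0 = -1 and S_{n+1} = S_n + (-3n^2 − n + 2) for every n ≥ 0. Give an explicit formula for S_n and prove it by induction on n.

Claim: S_n = -n^3 + n^2 + 2n − 1.

Base case: S_0 = -1, and -0^3 + 0^2 + 2·0 − 1 = -1.
Assume S_j = -j^3 + j^2 + 2j − 1.
Then S_{j+1} = S_j + (-3j^2 − j + 2) = (-j^3 + j^2 + 2j − 1) + (-3j^2 − j + 2) = -j^3 − 2j^2 + j + 1,
and -(j+1)^3 + (j+1)^2 + 2·(j+1) − 1 = -j^3 − 2j^2 + j + 1.
Hence S_n = -n^3 + n^2 + 2n − 1 for every n ≥ 0, by induction.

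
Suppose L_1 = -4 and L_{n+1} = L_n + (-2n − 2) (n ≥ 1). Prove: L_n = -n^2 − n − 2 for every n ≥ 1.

Base case: L_1 = -4, and -1^2 − 1 − 2 = -4.
Assume L_m = -m^2 − m − 2.
Then L_{m+1} = L_m + (-2m − 2) = (-m^2 − m − 2) + (-2m − 2) = -m^2 − 3m − 4,
and -(m+1)^2 − (m+1) − 2 = -m^2 − 3m − 4.
By induction, L_n = -n^2 − n − 2 for all n ≥ 1.

L_n = -n^2 − n − 2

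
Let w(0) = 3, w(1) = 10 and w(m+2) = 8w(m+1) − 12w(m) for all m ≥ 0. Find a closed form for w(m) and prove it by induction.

Claim: w(m) = 2·2^m + 6^m.

Base cases: w(0) = 3 and 2·2^0 + 6^0 = 3; w(1) = 10 and 2·2^1 + 6^1 = 10.
Assume w(j) = 2·2^j + 6^j for all 0 ≤ j ≤ k, where k ≥ 1.
Then w(k+1) = 8w(k) − 12w(k−1) = 8·(2·2^k + 6^k) − 12·(2·2^{k−1} + 6^{k−1}) = 2·(8·2 − 12)2^{k−1} + (8·6 − 12)6^{k−1} = 8·2^{k−1} + 36·6^{k−1} = 2·2^{k+1} + 6^{k+1}.
This completes the inductive step, so w(m) = 2·2^m + 6^m for all m ≥ 0.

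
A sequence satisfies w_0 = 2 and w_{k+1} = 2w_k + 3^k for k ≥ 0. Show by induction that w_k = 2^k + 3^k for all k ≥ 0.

Base case: w_0 = 2, and 2^0 + 3^0 = 1 + 1 = 2.
Assume w_j = 2^j + 3^j for some j ≥ 0.
Then w_{j+1} = 2w_j + 3^j = 2·(2^j + 3^j) + 3^j = 2^{j+1} + 2·3^j + 3^j = 2^{j+1} + 3·3^j = 2^{j+1} + 3^{j+1}.
Hence w_k = 2^k + 3^k for every k ≥ 0, by induction.

w_k = 2^k + 3^k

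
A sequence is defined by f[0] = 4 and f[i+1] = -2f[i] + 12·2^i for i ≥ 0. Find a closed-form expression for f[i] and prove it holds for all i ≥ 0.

Claim: f[i] = (-2)^i + 3·2^i.

Base case: f[0] = 4, and (-2)^0 + 3·2^0 = 1 + 3 = 4.
Assume f[r] = (-2)^r + 3·2^r for some r ≥ 0.
Then f[r+1] = -2f[r] + 12·2^r = -2·((-2)^r + 3·2^r) + 12·2^r = (-2)^{r+1} − 6·2^r + 12·2^r = (-2)^{r+1} + 6·2^r = (-2)^{r+1} + 3·2^{r+1}.
So the formula holds for r+1, and by induction f[i] = (-2)^i + 3·2^i for all i ≥ 0.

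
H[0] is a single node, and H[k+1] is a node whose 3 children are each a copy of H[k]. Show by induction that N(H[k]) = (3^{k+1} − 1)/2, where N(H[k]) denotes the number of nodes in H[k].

Base case: N(H[0]) = 1, and (3^{0+1} − 1)/2 = 1.
Assume N(H[m]) = (3^{m+1} − 1)/2.
Then N(H[m+1]) = 1 + 3N(H[m]) = 1 + 3·(3^{m+1} − 1)/2 = 1 + (3^{m+2} − 3)/2 = (2 + 3^{m+2} − 3)/2 = (3^{m+2} − 1)/2.
This completes the inductive step, so N(H[k]) = (3^{k+1} − 1)/2 for all k ≥ 0.

N(H[k]) = (3^{k+1} − 1)/2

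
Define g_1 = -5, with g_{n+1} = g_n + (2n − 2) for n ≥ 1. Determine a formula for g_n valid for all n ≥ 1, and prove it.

Claim: g_n = n^2 − 3n − 3.

Base case: g_1 = -5, and 1^2 − 3·1 − 3 = -5.
Assume g_j = j^2 − 3j − 3.
Then g_{j+1} = g_j + (2j − 2) = (j^2 − 3j − 3) + (2j − 2) = j^2 − j − 5,
and (j+1)^2 − 3·(j+1) − 3 = j^2 − j − 5.
Hence g_n = n^2 − 3n − 3 for every n ≥ 1, by induction.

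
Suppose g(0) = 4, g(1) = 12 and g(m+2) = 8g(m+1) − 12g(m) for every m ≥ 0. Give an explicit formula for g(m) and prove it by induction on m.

Claim: g(m) = 3·2^m + 6^m.

Base cases: g(0) = 4 and 3·2^0 + 6^0 = 4; g(1) = 12 and 3·2^1 + 6^1 = 12.
Assume g(i) = 3·2^i + 6^i for all 0 ≤ i ≤ j, where j ≥ 1.
Then g(j+1) = 8g(j) − 12g(j−1) = 8·(3·2^j + 6^j) − 12·(3·2^{j−1} + 6^{j−1}) = 3·(8·2 − 12)2^{j−1} + (8·6 − 12)6^{j−1} = 12·2^{j−1} + 36·6^{j−1} = 3·2^{j+1} + 6^{j+1}.
So the formula holds for j+1, and by strong induction g(m) = 3·2^m + 6^m for all m ≥ 0.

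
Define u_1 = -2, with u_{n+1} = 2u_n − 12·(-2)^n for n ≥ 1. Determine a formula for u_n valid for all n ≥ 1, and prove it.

Claim: u_n = 2·2^n + 3·(-2)^n.

Base case: u_1 = -2, and 2·2^1 + 3·(-2)^1 = 4 − 6 = -2.
Assume u_j = 2·2^j + 3·(-2)^j for some j ≥ 1.
Then u_{j+1} = 2u_j − 12·(-2)^j = 2·(2·2^j + 3·(-2)^j) − 12·(-2)^j = 2·2^{j+1} + 6·(-2)^j − 12·(-2)^j = 2·2^{j+1} − 6·(-2)^j = 2·2^{j+1} + 3·(-2)^{j+1}.
So the formula holds for j+1, and by induction u_n = 2·2^n + 3·(-2)^n for all n ≥ 1.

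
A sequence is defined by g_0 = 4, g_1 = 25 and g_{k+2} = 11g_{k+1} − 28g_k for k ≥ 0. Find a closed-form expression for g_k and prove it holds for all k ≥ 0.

Claim: g_k = 3·7^k + 4^k.

Base cases: g_0 = 4 and 3·7^0 + 4^0 = 4; g_1 = 25 and 3·7^1 + 4^1 = 25.
Assume g_i = 3·7^i + 4^i for all 0 ≤ i ≤ j, where j ≥ 1.
Then g_{j+1} = 11g_j − 28g_{j−1} = 11·(3·7^j + 4^j) − 28·(3·7^{j−1} + 4^{j−1}) = 3·(11·7 − 28)7^{j−1} + (11·4 − 28)4^{j−1} = 147·7^{j−1} + 16·4^{j−1} = 3·7^{j+1} + 4^{j+1}.
By strong induction, g_k = 3·7^k + 4^k for all k ≥ 0.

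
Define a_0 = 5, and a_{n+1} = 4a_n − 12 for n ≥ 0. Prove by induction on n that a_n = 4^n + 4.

Base case: a_0 = 5, and 4^0 + 4 = 1 + 4 = 5.
Assume a_k = 4^k + 4 for some k ≥ 0.
Then a_{k+1} = 4a_k − 12 = 4·(4^k + 4) − 12 = 4^{k+1} + 16 − 12 = 4^{k+1} + 4.
This completes the inductive step, so a_n = 4^n + 4 for all n ≥ 0.

a_n = 4^n + 4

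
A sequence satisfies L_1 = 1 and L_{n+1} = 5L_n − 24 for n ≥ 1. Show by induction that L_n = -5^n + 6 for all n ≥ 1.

Base case: L_1 = 1, and -5^1 + 6 = -5 + 6 = 1.
Assume L_k = -5^k + 6 for some k ≥ 1.
Then L_{k+1} = 5L_k − 24 = 5·(-5^k + 6) − 24 = -5^{k+1} + 30 − 24 = -5^{k+1} + 6.
Hence L_n = -5^n + 6 for every n ≥ 1, by induction.

L_n = -5^n + 6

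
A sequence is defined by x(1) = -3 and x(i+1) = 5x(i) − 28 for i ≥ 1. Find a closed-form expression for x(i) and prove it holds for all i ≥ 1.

Claim: x(i) = -2·5^i + 7.

Base case: x(1) = -3, and -2·5^1 + 7 = -10 + 7 = -3.
Assume x(k) = -2·5^k + 7 for some k ≥ 1.
Then x(k+1) = 5x(k) − 28 = 5·(-2·5^k + 7) − 28 = -10·5^k + 35 − 28 = -2·5^{k+1} + 7.
So the formula holds for k+1, and by induction x(i) = -2·5^i + 7 for all i ≥ 1.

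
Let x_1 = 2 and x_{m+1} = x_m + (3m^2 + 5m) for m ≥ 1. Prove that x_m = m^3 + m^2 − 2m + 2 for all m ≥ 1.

Base case: x_1 = 2, and 1^3 + 1^2 − 2·1 + 2 = 2.
Assume x_j = j^3 + j^2 − 2j + 2.
Then x_{j+1} = x_j + (3j^2 + 5j) = (j^3 + j^2 − 2j + 2) + (3j^2 + 5j) = j^3 + 4j^2 + 3j + 2,
and (j+1)^3 + (j+1)^2 − 2·(j+1) + 2 = j^3 + 4j^2 + 3j + 2.
This completes the inductive step, so x_m = m^3 + m^2 − 2m + 2 for all m ≥ 1.

x_m = m^3 + m^2 − 2m + 2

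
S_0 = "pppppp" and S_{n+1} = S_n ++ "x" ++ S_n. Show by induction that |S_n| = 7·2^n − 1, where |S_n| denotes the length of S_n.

Base case: |S_0| = 6, and 7·2^0 − 1 = 6.
Assume |S_j| = 7·2^j − 1.
Then |S_{j+1}| = |S_j| + 1 + |S_j| = 2|S_j| + 1 = 2(7·2^j − 1) + 1 = 7·2^{j+1} − 2 + 1 = 7·2^{j+1} − 1.
So the formula holds for j+1, and by induction |S_n| = 7·2^n − 1 for all n ≥ 0.

|S_n| = 7·2^n − 1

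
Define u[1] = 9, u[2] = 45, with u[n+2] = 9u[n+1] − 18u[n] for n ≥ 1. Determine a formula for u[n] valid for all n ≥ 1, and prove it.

Claim: u[n] = 6^n + 3^n.

Base cases: u[1] = 9 and 6^1 + 3^1 = 9; u[2] = 45 and 6^2 + 3^2 = 45.
Assume u[i] = 6^i + 3^i for all 1 ≤ i ≤ j, where j ≥ 2.
Then u[j+1] = 9u[j] − 18u[j−1] = 9·(6^j + 3^j) − 18·(6^{j−1} + 3^{j−1}) = (9·6 − 18)6^{j−1} + (9·3 − 18)3^{j−1} = 36·6^{j−1} + 9·3^{j−1} = 6^{j+1} + 3^{j+1}.
This completes the inductive step, so u[n] = 6^n + 3^n for all n ≥ 1.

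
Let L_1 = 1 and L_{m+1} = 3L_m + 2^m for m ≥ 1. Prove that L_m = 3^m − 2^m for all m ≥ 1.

Base case: L_1 = 1, and 3^1 − 2^1 = 3 − 2 = 1.
Assume L_k = 3^k − 2^k for some k ≥ 1.
Then L_{k+1} = 3L_k + 2^k = 3·(3^k − 2^k) + 2^k = 3^{k+1} − 3·2^k + 2^k = 3^{k+1} − 2·2^k = 3^{k+1} − 2^{k+1}.
So the formula holds for k+1, and by induction L_m = 3^m − 2^m for all m ≥ 1.

L_m = 3^m − 2^m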